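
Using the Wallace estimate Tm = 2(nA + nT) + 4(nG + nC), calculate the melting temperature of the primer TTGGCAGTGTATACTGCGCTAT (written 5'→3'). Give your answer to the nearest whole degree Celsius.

64°C

Base counts: A=4, T=8, G=6, C=4 (length 22).
Tm = 2·(4+8) + 4·(6+4) = 2·12 + 4·10 = 24 + 40 = 64°C.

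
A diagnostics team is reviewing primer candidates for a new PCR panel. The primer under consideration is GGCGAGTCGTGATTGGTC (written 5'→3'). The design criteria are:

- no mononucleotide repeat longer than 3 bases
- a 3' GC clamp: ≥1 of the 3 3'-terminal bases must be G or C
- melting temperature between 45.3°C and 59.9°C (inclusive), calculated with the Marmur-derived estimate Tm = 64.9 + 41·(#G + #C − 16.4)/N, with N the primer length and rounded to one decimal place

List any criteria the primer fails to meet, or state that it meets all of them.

Base counts: A=2, T=5, G=8, C=3 (length 18).
homopolymer run: longest run = 2 ✓
GC clamp: 3' end GTC has 2 G/C ✓
Tm: Tm = 64.9 + 41·(11 − 16.4)/18 = 52.6°C ✓

Meets all criteria.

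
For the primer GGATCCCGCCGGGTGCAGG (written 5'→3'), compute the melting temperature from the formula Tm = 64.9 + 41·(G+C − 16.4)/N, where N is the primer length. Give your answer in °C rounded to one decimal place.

Base counts: A=2, T=2, G=9, C=6; G+C = 15, N = 19.
Tm = 64.9 + 41·(15 − 16.4)/19 = 64.9 + -57.40/19 = 61.9°C.

61.9°C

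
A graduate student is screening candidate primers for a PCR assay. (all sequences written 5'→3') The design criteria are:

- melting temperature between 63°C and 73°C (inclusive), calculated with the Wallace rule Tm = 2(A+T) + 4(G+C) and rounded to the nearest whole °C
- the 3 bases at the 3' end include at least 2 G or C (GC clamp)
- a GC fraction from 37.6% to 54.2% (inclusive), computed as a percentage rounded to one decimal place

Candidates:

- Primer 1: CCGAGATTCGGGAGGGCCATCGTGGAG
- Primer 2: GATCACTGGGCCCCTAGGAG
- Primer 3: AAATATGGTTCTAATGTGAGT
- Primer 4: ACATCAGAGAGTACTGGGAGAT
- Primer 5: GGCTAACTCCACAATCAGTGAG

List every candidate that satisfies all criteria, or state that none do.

Primer 5 only.

Primer 1 (27 nt, A=5 T=4 G=12 C=6): Tm = 2·9 + 4·18 = 90°C, outside 63–73°C ✗; 3' end GAG has 2 G/C ✓; GC 18/27 = 66.7%, outside 37.6–54.2% ✗ — fails.
Primer 2 (20 nt, A=4 T=3 G=7 C=6): Tm = 2·7 + 4·13 = 66°C ✓; 3' end GAG has 2 G/C ✓; GC 13/20 = 65.0%, outside 37.6–54.2% ✗ — fails.
Primer 3 (21 nt, A=7 T=8 G=5 C=1): Tm = 2·15 + 4·6 = 54°C, outside 63–73°C ✗; 3' end AGT has 1 G/C, need ≥2 ✗; GC 6/21 = 28.6%, outside 37.6–54.2% ✗ — fails.
Primer 4 (22 nt, A=8 T=4 G=7 C=3): Tm = 2·12 + 4·10 = 64°C ✓; 3' end GAT has 1 G/C, need ≥2 ✗; GC 10/22 = 45.5% ✓ — fails.
Primer 5 (22 nt, A=7 T=4 G=5 C=6): Tm = 2·11 + 4·11 = 66°C ✓; 3' end GAG has 2 G/C ✓; GC 11/22 = 50.0% ✓ — passes.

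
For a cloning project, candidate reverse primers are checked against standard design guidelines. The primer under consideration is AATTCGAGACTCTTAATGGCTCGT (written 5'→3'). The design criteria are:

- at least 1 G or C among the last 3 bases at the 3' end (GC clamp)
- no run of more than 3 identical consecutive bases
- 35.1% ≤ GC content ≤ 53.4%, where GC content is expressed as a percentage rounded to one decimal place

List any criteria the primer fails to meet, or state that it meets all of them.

Base counts: A=6, T=8, G=5, C=5 (length 24).
GC clamp: 3' end CGT has 2 G/C ✓
homopolymer run: longest run = 2 ✓
GC content: GC 10/24 = 41.7% ✓

Meets all criteria.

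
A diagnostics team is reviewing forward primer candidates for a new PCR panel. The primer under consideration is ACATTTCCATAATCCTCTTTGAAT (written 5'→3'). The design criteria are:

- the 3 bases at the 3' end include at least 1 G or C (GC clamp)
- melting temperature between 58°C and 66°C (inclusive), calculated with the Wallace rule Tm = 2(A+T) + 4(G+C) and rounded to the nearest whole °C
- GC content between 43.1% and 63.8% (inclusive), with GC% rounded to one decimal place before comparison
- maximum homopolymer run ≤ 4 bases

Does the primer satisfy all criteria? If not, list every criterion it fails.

Base counts: A=7, T=10, G=1, C=6 (length 24).
GC clamp: 3' end AAT has 0 G/C, need ≥1 ✗
Tm: Tm = 2·17 + 4·7 = 62°C ✓
GC content: GC 7/24 = 29.2%, outside 43.1–63.8% ✗
homopolymer run: longest run = 3 ✓

Fails: GC clamp, GC content.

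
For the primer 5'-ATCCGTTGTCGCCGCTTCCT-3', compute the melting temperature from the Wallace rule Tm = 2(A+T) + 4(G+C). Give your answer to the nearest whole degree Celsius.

Base counts: A=1, T=7, G=4, C=8 (length 20).
Tm = 2·(1+7) + 4·(4+8) = 2·8 + 4·12 = 16 + 48 = 64°C.

64°C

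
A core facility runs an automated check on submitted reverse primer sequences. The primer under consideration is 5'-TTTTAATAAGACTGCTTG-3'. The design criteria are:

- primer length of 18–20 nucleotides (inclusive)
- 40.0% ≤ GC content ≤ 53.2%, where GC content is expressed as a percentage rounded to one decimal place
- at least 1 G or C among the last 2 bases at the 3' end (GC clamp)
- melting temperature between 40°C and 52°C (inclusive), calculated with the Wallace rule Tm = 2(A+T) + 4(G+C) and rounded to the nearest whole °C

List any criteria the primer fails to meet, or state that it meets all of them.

Base counts: A=5, T=8, G=3, C=2 (length 18).
length: length 18 ✓
GC content: GC 5/18 = 27.8%, outside 40.0–53.2% ✗
GC clamp: 3' end TG has 1 G/C ✓
Tm: Tm = 2·13 + 4·5 = 46°C ✓

Fails: GC content.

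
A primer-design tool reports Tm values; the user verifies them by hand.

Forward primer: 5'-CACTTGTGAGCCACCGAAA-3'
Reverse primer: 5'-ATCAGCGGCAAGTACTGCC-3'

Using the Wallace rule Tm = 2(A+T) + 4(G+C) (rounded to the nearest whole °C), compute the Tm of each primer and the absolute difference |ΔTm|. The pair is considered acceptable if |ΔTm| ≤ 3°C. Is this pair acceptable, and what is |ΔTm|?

Forward: A=6 T=3 G=4 C=6 → Tm = 2·9 + 4·10 = 58°C.
Reverse: A=5 T=3 G=5 C=6 → Tm = 2·8 + 4·11 = 60°C.
|ΔTm| = |58 − 60| = 2°C, ≤ 3°C.

|ΔTm| = 2°C; the pair is acceptable.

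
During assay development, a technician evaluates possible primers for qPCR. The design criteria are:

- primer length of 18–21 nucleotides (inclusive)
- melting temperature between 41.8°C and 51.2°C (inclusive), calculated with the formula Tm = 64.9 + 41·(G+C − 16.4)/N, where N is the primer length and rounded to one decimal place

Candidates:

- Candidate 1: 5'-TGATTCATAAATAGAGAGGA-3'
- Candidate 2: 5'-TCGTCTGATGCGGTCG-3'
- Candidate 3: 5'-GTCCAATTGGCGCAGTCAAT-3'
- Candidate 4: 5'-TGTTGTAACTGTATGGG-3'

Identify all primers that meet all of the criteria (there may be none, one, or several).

Candidate 1 only.

Candidate 1 (20 nt, A=9 T=5 G=5 C=1): length 20 ✓; Tm = 64.9 + 41·(6 − 16.4)/20 = 43.6°C ✓ — passes.
Candidate 2 (16 nt, A=1 T=5 G=6 C=4): length 16, outside 18–21 ✗; Tm = 64.9 + 41·(10 − 16.4)/16 = 48.5°C ✓ — fails.
Candidate 3 (20 nt, A=5 T=5 G=5 C=5): length 20 ✓; Tm = 64.9 + 41·(10 − 16.4)/20 = 51.8°C, outside 41.8–51.2°C ✗ — fails.
Candidate 4 (17 nt, A=3 T=7 G=6 C=1): length 17, outside 18–21 ✗; Tm = 64.9 + 41·(7 − 16.4)/17 = 42.2°C ✓ — fails.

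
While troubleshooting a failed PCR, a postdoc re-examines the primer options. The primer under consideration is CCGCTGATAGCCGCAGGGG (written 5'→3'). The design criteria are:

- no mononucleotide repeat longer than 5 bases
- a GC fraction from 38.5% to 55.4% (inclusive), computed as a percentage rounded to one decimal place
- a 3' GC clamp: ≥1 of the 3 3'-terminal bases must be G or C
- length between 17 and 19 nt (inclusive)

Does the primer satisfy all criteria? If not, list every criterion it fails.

Fails: GC content.

Base counts: A=3, T=2, G=8, C=6 (length 19).
homopolymer run: longest run = 4 ✓
GC content: GC 14/19 = 73.7%, outside 38.5–55.4% ✗
GC clamp: 3' end GGG has 3 G/C ✓
length: length 19 ✓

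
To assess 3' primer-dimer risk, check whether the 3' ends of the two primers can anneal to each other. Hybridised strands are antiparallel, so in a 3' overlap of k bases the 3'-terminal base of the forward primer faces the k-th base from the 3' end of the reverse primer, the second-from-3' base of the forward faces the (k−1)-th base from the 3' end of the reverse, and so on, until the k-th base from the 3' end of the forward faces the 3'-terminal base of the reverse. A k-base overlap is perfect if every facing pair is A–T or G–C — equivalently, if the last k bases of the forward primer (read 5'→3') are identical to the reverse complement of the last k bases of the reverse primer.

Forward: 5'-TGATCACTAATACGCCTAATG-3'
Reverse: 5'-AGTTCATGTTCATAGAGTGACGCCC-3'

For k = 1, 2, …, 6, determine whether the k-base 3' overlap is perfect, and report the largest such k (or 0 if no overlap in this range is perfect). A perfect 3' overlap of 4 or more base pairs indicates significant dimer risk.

Last 6 bases (5'→3') — forward …CTAATG, reverse …ACGCCC.
Reverse complement of the reverse primer's last 6 bases: GGGCGT; its first k bases are the reverse complement of the reverse primer's last k bases, so a perfect k-base overlap needs the forward primer's last k bases to equal them.
Comparing (forward last k vs required): k=1: G vs G ✓; k=2: TG vs GG ✗; k=3: ATG vs GGG ✗; k=4: AATG vs GGGC ✗; k=5: TAATG vs GGGCG ✗; k=6: CTAATG vs GGGCGT ✗.
Only k = 1 is perfect, so the longest perfect 3' overlap is 1.

Longest perfect overlap: 1 complementary base pair; below the dimer-risk threshold (threshold 4).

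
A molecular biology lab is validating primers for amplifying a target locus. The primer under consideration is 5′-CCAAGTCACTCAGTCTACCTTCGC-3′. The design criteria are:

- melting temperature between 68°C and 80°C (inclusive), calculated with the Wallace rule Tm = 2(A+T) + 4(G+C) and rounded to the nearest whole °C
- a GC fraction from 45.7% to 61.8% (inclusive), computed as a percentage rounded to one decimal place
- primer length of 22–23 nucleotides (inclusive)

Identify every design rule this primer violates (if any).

Fails: length.

Base counts: A=5, T=6, G=3, C=10 (length 24).
Tm: Tm = 2·11 + 4·13 = 74°C ✓
GC content: GC 13/24 = 54.2% ✓
length: length 24, outside 22–23 ✗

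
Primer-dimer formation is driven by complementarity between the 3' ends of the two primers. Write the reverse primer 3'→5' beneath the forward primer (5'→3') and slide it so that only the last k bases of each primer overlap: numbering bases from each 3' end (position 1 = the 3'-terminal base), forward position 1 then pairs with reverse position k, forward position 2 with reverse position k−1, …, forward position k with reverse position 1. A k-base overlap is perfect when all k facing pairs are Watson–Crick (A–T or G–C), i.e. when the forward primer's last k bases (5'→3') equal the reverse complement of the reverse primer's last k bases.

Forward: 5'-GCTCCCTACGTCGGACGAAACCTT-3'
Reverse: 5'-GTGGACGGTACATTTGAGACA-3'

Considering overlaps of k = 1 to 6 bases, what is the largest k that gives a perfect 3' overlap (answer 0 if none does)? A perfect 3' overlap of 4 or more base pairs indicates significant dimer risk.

Longest perfect overlap: 1 complementary base pair; below the dimer-risk threshold (threshold 4).

Last 6 bases (5'→3') — forward …AACCTT, reverse …GAGACA.
Reverse complement of the reverse primer's last 6 bases: TGTCTC; its first k bases are the reverse complement of the reverse primer's last k bases, so a perfect k-base overlap needs the forward primer's last k bases to equal them.
Comparing (forward last k vs required): k=1: T vs T ✓; k=2: TT vs TG ✗; k=3: CTT vs TGT ✗; k=4: CCTT vs TGTC ✗; k=5: ACCTT vs TGTCT ✗; k=6: AACCTT vs TGTCTC ✗.
Only k = 1 is perfect, so the longest perfect 3' overlap is 1.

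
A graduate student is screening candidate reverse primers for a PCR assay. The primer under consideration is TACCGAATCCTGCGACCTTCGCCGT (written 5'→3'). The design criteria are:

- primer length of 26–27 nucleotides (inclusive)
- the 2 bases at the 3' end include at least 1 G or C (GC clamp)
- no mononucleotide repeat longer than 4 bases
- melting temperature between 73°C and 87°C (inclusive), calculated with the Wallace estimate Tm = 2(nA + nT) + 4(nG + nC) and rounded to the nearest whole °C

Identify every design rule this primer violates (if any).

Base counts: A=4, T=6, G=5, C=10 (length 25).
length: length 25, outside 26–27 ✗
GC clamp: 3' end GT has 1 G/C ✓
homopolymer run: longest run = 2 ✓
Tm: Tm = 2·10 + 4·15 = 80°C ✓

Fails: length.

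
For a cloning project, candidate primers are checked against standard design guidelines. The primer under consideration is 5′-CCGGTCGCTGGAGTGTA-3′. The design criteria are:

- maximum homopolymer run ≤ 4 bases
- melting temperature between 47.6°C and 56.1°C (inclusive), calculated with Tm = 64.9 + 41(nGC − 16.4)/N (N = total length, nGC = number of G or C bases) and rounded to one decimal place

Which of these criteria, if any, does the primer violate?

Meets all criteria.

Base counts: A=2, T=4, G=7, C=4 (length 17).
homopolymer run: longest run = 2 ✓
Tm: Tm = 64.9 + 41·(11 − 16.4)/17 = 51.9°C ✓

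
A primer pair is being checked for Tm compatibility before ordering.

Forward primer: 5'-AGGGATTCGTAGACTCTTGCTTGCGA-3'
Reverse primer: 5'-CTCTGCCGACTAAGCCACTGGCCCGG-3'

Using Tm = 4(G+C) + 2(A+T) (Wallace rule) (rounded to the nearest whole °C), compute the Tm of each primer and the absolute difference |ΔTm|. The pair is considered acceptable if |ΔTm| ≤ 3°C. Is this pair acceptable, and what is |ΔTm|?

Forward: A=5 T=8 G=8 C=5 → Tm = 2·13 + 4·13 = 78°C.
Reverse: A=4 T=4 G=7 C=11 → Tm = 2·8 + 4·18 = 88°C.
|ΔTm| = |78 − 88| = 10°C, > 3°C.

|ΔTm| = 10°C; the pair is not acceptable.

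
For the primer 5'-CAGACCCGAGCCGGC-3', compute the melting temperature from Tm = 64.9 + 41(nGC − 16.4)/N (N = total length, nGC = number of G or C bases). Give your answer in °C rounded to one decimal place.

52.9°C

Base counts: A=3, T=0, G=5, C=7; G+C = 12, N = 15.
Tm = 64.9 + 41·(12 − 16.4)/15 = 64.9 + -180.40/15 = 52.9°C.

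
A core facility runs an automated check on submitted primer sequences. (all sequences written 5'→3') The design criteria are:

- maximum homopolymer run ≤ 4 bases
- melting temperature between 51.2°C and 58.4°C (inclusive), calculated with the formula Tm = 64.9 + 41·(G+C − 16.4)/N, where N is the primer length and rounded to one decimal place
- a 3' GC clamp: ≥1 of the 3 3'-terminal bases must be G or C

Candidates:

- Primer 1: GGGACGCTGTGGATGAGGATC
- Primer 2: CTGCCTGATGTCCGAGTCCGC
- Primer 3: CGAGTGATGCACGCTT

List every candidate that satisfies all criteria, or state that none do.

Primer 1 only.

Primer 1 (21 nt, A=4 T=4 G=10 C=3): longest run = 3 ✓; Tm = 64.9 + 41·(13 − 16.4)/21 = 58.3°C ✓; 3' end ATC has 1 G/C ✓ — passes.
Primer 2 (21 nt, A=2 T=5 G=6 C=8): longest run = 2 ✓; Tm = 64.9 + 41·(14 − 16.4)/21 = 60.2°C, outside 51.2–58.4°C ✗; 3' end CGC has 3 G/C ✓ — fails.
Primer 3 (16 nt, A=3 T=4 G=5 C=4): longest run = 2 ✓; Tm = 64.9 + 41·(9 − 16.4)/16 = 45.9°C, outside 51.2–58.4°C ✗; 3' end CTT has 1 G/C ✓ — fails.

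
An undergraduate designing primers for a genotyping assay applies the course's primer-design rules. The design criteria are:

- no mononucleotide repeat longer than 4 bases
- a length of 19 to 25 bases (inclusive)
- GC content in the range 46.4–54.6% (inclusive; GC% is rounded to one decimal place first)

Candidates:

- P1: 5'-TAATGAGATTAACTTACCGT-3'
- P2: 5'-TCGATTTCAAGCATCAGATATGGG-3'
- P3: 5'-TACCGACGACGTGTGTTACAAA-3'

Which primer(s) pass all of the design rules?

None of the candidates satisfy all criteria.

P1 (20 nt, A=7 T=7 G=3 C=3): longest run = 2 ✓; length 20 ✓; GC 6/20 = 30.0%, outside 46.4–54.6% ✗ — fails.
P2 (24 nt, A=7 T=7 G=6 C=4): longest run = 3 ✓; length 24 ✓; GC 10/24 = 41.7%, outside 46.4–54.6% ✗ — fails.
P3 (22 nt, A=7 T=5 G=5 C=5): longest run = 3 ✓; length 22 ✓; GC 10/22 = 45.5%, outside 46.4–54.6% ✗ — fails.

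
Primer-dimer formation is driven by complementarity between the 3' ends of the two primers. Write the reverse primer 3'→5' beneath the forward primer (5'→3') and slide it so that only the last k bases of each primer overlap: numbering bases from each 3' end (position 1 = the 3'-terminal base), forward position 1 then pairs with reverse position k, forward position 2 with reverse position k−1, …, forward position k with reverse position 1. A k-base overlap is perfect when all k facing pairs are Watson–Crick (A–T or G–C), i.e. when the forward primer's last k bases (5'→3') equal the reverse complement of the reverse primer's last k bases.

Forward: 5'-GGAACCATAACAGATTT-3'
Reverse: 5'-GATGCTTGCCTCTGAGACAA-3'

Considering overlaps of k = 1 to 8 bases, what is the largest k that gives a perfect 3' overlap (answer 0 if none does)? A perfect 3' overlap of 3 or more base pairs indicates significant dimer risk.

Last 8 bases (5'→3') — forward …ACAGATTT, reverse …TGAGACAA.
Reverse complement of the reverse primer's last 8 bases: TTGTCTCA; its first k bases are the reverse complement of the reverse primer's last k bases, so a perfect k-base overlap needs the forward primer's last k bases to equal them.
Comparing (forward last k vs required): k=1: T vs T ✓; k=2: TT vs TT ✓; k=3: TTT vs TTG ✗; k=4: ATTT vs TTGT ✗; k=5: GATTT vs TTGTC ✗; k=6: AGATTT vs TTGTCT ✗; k=7: CAGATTT vs TTGTCTC ✗; k=8: ACAGATTT vs TTGTCTCA ✗.
Perfect overlaps at k = 1, 2; the largest is 2.

Longest perfect overlap: 2 complementary base pairs; below the dimer-risk threshold (threshold 3).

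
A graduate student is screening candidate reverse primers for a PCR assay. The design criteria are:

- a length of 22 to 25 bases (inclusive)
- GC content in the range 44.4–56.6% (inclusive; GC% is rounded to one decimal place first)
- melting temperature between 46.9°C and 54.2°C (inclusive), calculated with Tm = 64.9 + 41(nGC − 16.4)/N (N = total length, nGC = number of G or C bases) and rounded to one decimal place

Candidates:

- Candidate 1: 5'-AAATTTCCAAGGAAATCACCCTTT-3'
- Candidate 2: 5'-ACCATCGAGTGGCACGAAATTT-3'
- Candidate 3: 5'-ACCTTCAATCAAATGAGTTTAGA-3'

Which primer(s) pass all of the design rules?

Candidate 1 (24 nt, A=9 T=7 G=2 C=6): length 24 ✓; GC 8/24 = 33.3%, outside 44.4–56.6% ✗; Tm = 64.9 + 41·(8 − 16.4)/24 = 50.6°C ✓ — fails.
Candidate 2 (22 nt, A=7 T=5 G=5 C=5): length 22 ✓; GC 10/22 = 45.5% ✓; Tm = 64.9 + 41·(10 − 16.4)/22 = 53.0°C ✓ — passes.
Candidate 3 (23 nt, A=9 T=7 G=3 C=4): length 23 ✓; GC 7/23 = 30.4%, outside 44.4–56.6% ✗; Tm = 64.9 + 41·(7 − 16.4)/23 = 48.1°C ✓ — fails.

Candidate 2 only.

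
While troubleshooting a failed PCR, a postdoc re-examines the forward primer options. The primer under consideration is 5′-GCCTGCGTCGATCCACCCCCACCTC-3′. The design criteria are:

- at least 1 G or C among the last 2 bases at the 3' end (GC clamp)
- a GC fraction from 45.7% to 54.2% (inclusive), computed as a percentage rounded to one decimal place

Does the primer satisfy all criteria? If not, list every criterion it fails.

Fails: GC content.

Base counts: A=3, T=4, G=4, C=14 (length 25).
GC clamp: 3' end TC has 1 G/C ✓
GC content: GC 18/25 = 72.0%, outside 45.7–54.2% ✗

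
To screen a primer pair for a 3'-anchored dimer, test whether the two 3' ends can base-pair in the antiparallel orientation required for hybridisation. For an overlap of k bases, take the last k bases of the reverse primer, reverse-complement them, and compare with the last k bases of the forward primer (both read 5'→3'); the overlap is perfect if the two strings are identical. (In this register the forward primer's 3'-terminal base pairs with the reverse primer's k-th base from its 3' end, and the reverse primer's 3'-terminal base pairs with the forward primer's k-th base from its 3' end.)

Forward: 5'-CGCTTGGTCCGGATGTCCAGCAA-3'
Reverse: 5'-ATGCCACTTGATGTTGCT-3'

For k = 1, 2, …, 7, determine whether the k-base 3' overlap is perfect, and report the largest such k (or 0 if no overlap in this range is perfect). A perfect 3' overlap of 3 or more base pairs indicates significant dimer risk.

Last 7 bases (5'→3') — forward …CCAGCAA, reverse …TGTTGCT.
Reverse complement of the reverse primer's last 7 bases: AGCAACA; its first k bases are the reverse complement of the reverse primer's last k bases, so a perfect k-base overlap needs the forward primer's last k bases to equal them.
Comparing (forward last k vs required): k=1: A vs A ✓; k=2: AA vs AG ✗; k=3: CAA vs AGC ✗; k=4: GCAA vs AGCA ✗; k=5: AGCAA vs AGCAA ✓; k=6: CAGCAA vs AGCAAC ✗; k=7: CCAGCAA vs AGCAACA ✗.
Perfect overlaps at k = 1, 5; the largest is 5.

Longest perfect overlap: 5 complementary base pairs; significant dimer risk (threshold 3).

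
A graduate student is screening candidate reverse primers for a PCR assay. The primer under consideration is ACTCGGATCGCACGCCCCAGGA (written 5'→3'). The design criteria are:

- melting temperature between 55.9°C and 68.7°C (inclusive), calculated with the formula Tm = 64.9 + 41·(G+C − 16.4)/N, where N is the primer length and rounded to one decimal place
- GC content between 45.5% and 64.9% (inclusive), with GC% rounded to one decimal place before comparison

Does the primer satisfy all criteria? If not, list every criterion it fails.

Base counts: A=5, T=2, G=6, C=9 (length 22).
Tm: Tm = 64.9 + 41·(15 − 16.4)/22 = 62.3°C ✓
GC content: GC 15/22 = 68.2%, outside 45.5–64.9% ✗

Fails: GC content.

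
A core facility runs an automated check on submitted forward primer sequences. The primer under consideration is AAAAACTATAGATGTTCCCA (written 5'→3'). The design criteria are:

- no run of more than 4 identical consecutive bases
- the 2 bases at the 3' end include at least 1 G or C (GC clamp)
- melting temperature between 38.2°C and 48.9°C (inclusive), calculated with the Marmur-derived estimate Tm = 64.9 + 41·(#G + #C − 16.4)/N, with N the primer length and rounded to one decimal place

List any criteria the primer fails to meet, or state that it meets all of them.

Fails: homopolymer run.

Base counts: A=9, T=5, G=2, C=4 (length 20).
homopolymer run: longest run = 5, exceeds 4 ✗
GC clamp: 3' end CA has 1 G/C ✓
Tm: Tm = 64.9 + 41·(6 − 16.4)/20 = 43.6°C ✓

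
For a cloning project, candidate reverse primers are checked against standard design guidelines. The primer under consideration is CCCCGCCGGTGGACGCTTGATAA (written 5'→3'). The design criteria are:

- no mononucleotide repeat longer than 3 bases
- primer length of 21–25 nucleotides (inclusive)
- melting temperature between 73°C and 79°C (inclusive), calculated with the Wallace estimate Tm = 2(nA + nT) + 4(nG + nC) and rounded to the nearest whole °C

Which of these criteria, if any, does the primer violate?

Base counts: A=4, T=4, G=7, C=8 (length 23).
homopolymer run: longest run = 4, exceeds 3 ✗
length: length 23 ✓
Tm: Tm = 2·8 + 4·15 = 76°C ✓

Fails: homopolymer run.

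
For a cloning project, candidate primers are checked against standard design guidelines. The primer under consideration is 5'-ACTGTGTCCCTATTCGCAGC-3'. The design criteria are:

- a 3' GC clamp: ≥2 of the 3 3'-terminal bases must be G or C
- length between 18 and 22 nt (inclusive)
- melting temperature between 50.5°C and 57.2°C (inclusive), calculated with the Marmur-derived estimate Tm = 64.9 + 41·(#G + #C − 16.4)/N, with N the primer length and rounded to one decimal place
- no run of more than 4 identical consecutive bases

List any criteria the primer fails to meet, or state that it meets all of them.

Meets all criteria.

Base counts: A=3, T=6, G=4, C=7 (length 20).
GC clamp: 3' end AGC has 2 G/C ✓
length: length 20 ✓
Tm: Tm = 64.9 + 41·(11 − 16.4)/20 = 53.8°C ✓
homopolymer run: longest run = 3 ✓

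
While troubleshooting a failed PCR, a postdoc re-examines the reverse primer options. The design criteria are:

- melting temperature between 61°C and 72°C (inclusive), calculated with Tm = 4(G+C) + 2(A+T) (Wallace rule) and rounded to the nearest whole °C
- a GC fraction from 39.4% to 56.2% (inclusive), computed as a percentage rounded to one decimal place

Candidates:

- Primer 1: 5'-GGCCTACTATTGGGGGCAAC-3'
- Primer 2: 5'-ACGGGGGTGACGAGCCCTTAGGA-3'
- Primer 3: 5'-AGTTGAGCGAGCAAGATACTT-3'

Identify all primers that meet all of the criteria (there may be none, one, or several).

Primer 1 (20 nt, A=4 T=4 G=7 C=5): Tm = 2·8 + 4·12 = 64°C ✓; GC 12/20 = 60.0%, outside 39.4–56.2% ✗ — fails.
Primer 2 (23 nt, A=5 T=3 G=10 C=5): Tm = 2·8 + 4·15 = 76°C, outside 61–72°C ✗; GC 15/23 = 65.2%, outside 39.4–56.2% ✗ — fails.
Primer 3 (21 nt, A=7 T=5 G=6 C=3): Tm = 2·12 + 4·9 = 60°C, outside 61–72°C ✗; GC 9/21 = 42.9% ✓ — fails.

None of the candidates satisfy all criteria.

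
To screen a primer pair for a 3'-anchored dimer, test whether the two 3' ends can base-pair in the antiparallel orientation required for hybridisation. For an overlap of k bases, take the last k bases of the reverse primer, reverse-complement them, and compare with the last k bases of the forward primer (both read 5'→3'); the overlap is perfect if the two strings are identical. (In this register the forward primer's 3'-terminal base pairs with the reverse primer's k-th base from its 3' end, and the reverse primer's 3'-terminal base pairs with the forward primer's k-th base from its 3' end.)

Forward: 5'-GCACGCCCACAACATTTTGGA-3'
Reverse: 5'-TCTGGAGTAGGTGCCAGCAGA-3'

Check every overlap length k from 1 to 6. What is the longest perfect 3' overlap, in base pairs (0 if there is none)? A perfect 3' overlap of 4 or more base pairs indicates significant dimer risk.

Last 6 bases (5'→3') — forward …TTTGGA, reverse …AGCAGA.
Reverse complement of the reverse primer's last 6 bases: TCTGCT; its first k bases are the reverse complement of the reverse primer's last k bases, so a perfect k-base overlap needs the forward primer's last k bases to equal them.
Comparing (forward last k vs required): k=1: A vs T ✗; k=2: GA vs TC ✗; k=3: GGA vs TCT ✗; k=4: TGGA vs TCTG ✗; k=5: TTGGA vs TCTGC ✗; k=6: TTTGGA vs TCTGCT ✗.
No overlap length from 1 to 6 is perfect, so the longest perfect 3' overlap is 0.

Longest perfect overlap: 0 complementary base pairs; below the dimer-risk threshold (threshold 4).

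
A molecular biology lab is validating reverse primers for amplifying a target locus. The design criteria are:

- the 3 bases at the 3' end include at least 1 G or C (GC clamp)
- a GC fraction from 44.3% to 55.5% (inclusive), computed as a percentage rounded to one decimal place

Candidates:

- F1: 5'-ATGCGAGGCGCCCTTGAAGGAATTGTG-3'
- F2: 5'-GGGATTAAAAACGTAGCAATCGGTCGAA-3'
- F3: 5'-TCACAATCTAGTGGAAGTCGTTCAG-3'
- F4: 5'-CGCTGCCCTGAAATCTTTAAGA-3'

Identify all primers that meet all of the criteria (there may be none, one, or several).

F1 (27 nt, A=6 T=6 G=10 C=5): 3' end GTG has 2 G/C ✓; GC 15/27 = 55.6%, outside 44.3–55.5% ✗ — fails.
F2 (28 nt, A=11 T=5 G=8 C=4): 3' end GAA has 1 G/C ✓; GC 12/28 = 42.9%, outside 44.3–55.5% ✗ — fails.
F3 (25 nt, A=7 T=7 G=6 C=5): 3' end CAG has 2 G/C ✓; GC 11/25 = 44.0%, outside 44.3–55.5% ✗ — fails.
F4 (22 nt, A=6 T=6 G=4 C=6): 3' end AGA has 1 G/C ✓; GC 10/22 = 45.5% ✓ — passes.

F4 only.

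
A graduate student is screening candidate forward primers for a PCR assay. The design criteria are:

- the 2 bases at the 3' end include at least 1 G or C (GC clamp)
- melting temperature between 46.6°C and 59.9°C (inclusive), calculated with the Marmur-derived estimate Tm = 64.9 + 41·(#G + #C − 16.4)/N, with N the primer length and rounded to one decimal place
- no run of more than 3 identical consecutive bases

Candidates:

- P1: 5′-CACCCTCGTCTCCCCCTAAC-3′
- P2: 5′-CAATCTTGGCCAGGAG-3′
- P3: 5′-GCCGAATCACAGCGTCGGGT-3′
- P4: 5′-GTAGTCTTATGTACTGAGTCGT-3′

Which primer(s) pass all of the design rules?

P1 (20 nt, A=3 T=4 G=1 C=12): 3' end AC has 1 G/C ✓; Tm = 64.9 + 41·(13 − 16.4)/20 = 57.9°C ✓; longest run = 5, exceeds 3 ✗ — fails.
P2 (16 nt, A=4 T=3 G=5 C=4): 3' end AG has 1 G/C ✓; Tm = 64.9 + 41·(9 − 16.4)/16 = 45.9°C, outside 46.6–59.9°C ✗; longest run = 2 ✓ — fails.
P3 (20 nt, A=4 T=3 G=7 C=6): 3' end GT has 1 G/C ✓; Tm = 64.9 + 41·(13 − 16.4)/20 = 57.9°C ✓; longest run = 3 ✓ — passes.
P4 (22 nt, A=4 T=9 G=6 C=3): 3' end GT has 1 G/C ✓; Tm = 64.9 + 41·(9 − 16.4)/22 = 51.1°C ✓; longest run = 2 ✓ — passes.

P3 and P4.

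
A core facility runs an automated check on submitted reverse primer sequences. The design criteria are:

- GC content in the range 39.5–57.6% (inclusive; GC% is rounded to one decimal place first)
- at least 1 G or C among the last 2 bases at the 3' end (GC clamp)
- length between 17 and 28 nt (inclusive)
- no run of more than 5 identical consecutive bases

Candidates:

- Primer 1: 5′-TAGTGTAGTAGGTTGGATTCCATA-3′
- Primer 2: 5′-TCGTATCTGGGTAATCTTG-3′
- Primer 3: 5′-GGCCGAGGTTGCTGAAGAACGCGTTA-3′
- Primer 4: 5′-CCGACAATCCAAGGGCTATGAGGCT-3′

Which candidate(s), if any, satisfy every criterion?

Primer 1 (24 nt, A=6 T=9 G=7 C=2): GC 9/24 = 37.5%, outside 39.5–57.6% ✗; 3' end TA has 0 G/C, need ≥1 ✗; length 24 ✓; longest run = 2 ✓ — fails.
Primer 2 (19 nt, A=3 T=8 G=5 C=3): GC 8/19 = 42.1% ✓; 3' end TG has 1 G/C ✓; length 19 ✓; longest run = 3 ✓ — passes.
Primer 3 (26 nt, A=6 T=5 G=10 C=5): GC 15/26 = 57.7%, outside 39.5–57.6% ✗; 3' end TA has 0 G/C, need ≥1 ✗; length 26 ✓; longest run = 2 ✓ — fails.
Primer 4 (25 nt, A=7 T=4 G=7 C=7): GC 14/25 = 56.0% ✓; 3' end CT has 1 G/C ✓; length 25 ✓; longest run = 3 ✓ — passes.

Primer 2 and Primer 4.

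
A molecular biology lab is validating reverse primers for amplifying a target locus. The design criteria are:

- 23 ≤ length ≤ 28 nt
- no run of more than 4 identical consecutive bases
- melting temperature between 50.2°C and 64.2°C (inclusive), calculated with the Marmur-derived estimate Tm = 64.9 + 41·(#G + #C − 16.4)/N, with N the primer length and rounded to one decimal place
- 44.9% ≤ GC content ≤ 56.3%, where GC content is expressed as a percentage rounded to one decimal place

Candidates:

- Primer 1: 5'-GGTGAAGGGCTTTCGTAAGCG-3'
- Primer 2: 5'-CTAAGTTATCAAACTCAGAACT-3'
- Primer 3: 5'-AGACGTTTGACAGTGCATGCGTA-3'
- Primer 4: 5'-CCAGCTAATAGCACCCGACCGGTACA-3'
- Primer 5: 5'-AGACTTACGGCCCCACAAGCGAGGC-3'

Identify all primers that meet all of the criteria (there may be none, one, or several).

Primer 1 (21 nt, A=4 T=5 G=9 C=3): length 21, outside 23–28 ✗; longest run = 3 ✓; Tm = 64.9 + 41·(12 − 16.4)/21 = 56.3°C ✓; GC 12/21 = 57.1%, outside 44.9–56.3% ✗ — fails.
Primer 2 (22 nt, A=9 T=6 G=2 C=5): length 22, outside 23–28 ✗; longest run = 3 ✓; Tm = 64.9 + 41·(7 − 16.4)/22 = 47.4°C, outside 50.2–64.2°C ✗; GC 7/22 = 31.8%, outside 44.9–56.3% ✗ — fails.
Primer 3 (23 nt, A=6 T=6 G=7 C=4): length 23 ✓; longest run = 3 ✓; Tm = 64.9 + 41·(11 − 16.4)/23 = 55.3°C ✓; GC 11/23 = 47.8% ✓ — passes.
Primer 4 (26 nt, A=8 T=3 G=5 C=10): length 26 ✓; longest run = 3 ✓; Tm = 64.9 + 41·(15 − 16.4)/26 = 62.7°C ✓; GC 15/26 = 57.7%, outside 44.9–56.3% ✗ — fails.
Primer 5 (25 nt, A=7 T=2 G=7 C=9): length 25 ✓; longest run = 4 ✓; Tm = 64.9 + 41·(16 − 16.4)/25 = 64.2°C ✓; GC 16/25 = 64.0%, outside 44.9–56.3% ✗ — fails.

Primer 3 only.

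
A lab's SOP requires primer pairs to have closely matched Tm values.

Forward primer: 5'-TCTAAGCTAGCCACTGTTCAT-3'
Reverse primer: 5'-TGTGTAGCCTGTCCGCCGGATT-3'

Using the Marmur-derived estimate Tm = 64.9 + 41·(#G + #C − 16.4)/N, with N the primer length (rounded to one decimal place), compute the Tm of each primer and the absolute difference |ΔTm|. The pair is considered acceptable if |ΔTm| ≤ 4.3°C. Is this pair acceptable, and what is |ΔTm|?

|ΔTm| = 8.1°C; the pair is not acceptable.

Forward: G+C = 9, N = 21 → Tm = 64.9 + 41·(9 − 16.4)/21 = 50.5°C.
Reverse: G+C = 13, N = 22 → Tm = 64.9 + 41·(13 − 16.4)/22 = 58.6°C.
|ΔTm| = |50.5 − 58.6| = 8.1°C, > 4.3°C.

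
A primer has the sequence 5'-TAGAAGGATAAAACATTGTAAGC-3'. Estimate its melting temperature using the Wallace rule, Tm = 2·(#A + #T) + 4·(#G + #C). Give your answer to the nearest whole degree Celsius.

Base counts: A=11, T=5, G=5, C=2 (length 23).
Tm = 2·(11+5) + 4·(5+2) = 2·16 + 4·7 = 32 + 28 = 60°C.

60°C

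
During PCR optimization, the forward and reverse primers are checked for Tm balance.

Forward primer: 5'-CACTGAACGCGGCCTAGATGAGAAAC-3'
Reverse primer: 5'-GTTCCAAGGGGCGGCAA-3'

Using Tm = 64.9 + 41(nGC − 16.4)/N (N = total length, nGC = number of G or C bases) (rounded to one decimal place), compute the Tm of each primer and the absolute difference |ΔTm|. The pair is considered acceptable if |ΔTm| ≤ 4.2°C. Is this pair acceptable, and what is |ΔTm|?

|ΔTm| = 9.2°C; the pair is not acceptable.

Forward: G+C = 14, N = 26 → Tm = 64.9 + 41·(14 − 16.4)/26 = 61.1°C.
Reverse: G+C = 11, N = 17 → Tm = 64.9 + 41·(11 − 16.4)/17 = 51.9°C.
|ΔTm| = |61.1 − 51.9| = 9.2°C, > 4.2°C.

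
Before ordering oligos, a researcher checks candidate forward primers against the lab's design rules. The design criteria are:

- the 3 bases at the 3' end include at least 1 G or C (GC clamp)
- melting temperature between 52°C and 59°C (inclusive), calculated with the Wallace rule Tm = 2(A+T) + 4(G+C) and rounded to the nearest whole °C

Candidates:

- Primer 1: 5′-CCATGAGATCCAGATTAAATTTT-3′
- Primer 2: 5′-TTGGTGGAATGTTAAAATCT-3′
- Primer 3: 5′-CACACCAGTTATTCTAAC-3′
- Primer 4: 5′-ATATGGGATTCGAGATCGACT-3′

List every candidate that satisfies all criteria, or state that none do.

Primer 2 only.

Primer 1 (23 nt, A=8 T=8 G=3 C=4): 3' end TTT has 0 G/C, need ≥1 ✗; Tm = 2·16 + 4·7 = 60°C, outside 52–59°C ✗ — fails.
Primer 2 (20 nt, A=6 T=8 G=5 C=1): 3' end TCT has 1 G/C ✓; Tm = 2·14 + 4·6 = 52°C ✓ — passes.
Primer 3 (18 nt, A=6 T=5 G=1 C=6): 3' end AAC has 1 G/C ✓; Tm = 2·11 + 4·7 = 50°C, outside 52–59°C ✗ — fails.
Primer 4 (21 nt, A=6 T=6 G=6 C=3): 3' end ACT has 1 G/C ✓; Tm = 2·12 + 4·9 = 60°C, outside 52–59°C ✗ — fails.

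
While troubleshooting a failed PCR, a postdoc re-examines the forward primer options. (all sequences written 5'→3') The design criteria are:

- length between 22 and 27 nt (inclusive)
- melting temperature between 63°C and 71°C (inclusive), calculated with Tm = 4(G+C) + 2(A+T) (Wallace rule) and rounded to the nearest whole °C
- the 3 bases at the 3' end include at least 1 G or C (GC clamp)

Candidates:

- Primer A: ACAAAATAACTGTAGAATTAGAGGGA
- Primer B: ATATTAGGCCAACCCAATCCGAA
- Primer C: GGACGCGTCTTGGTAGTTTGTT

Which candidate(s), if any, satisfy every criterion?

Primer A, Primer B and Primer C.

Primer A (26 nt, A=13 T=5 G=6 C=2): length 26 ✓; Tm = 2·18 + 4·8 = 68°C ✓; 3' end GGA has 2 G/C ✓ — passes.
Primer B (23 nt, A=9 T=4 G=3 C=7): length 23 ✓; Tm = 2·13 + 4·10 = 66°C ✓; 3' end GAA has 1 G/C ✓ — passes.
Primer C (22 nt, A=2 T=9 G=8 C=3): length 22 ✓; Tm = 2·11 + 4·11 = 66°C ✓; 3' end GTT has 1 G/C ✓ — passes.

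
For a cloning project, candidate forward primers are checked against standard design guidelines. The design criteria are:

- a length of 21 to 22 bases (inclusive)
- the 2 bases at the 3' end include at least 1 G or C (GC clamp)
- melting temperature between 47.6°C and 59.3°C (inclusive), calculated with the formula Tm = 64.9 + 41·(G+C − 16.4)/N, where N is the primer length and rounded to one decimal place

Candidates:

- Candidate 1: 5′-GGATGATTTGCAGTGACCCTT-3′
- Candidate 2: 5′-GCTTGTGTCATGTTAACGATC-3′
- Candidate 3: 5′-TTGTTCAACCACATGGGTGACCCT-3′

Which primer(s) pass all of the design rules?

Candidate 2 only.

Candidate 1 (21 nt, A=4 T=7 G=6 C=4): length 21 ✓; 3' end TT has 0 G/C, need ≥1 ✗; Tm = 64.9 + 41·(10 − 16.4)/21 = 52.4°C ✓ — fails.
Candidate 2 (21 nt, A=4 T=8 G=5 C=4): length 21 ✓; 3' end TC has 1 G/C ✓; Tm = 64.9 + 41·(9 − 16.4)/21 = 50.5°C ✓ — passes.
Candidate 3 (24 nt, A=5 T=7 G=5 C=7): length 24, outside 21–22 ✗; 3' end CT has 1 G/C ✓; Tm = 64.9 + 41·(12 − 16.4)/24 = 57.4°C ✓ — fails.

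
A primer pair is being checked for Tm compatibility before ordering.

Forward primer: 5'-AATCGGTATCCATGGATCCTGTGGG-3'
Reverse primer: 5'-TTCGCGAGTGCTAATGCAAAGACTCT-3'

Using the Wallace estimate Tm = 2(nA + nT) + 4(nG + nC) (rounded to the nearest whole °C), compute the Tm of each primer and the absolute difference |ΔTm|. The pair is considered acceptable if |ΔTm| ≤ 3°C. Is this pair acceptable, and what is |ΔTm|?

|ΔTm| = 0°C; the pair is acceptable.

Forward: A=5 T=7 G=8 C=5 → Tm = 2·12 + 4·13 = 76°C.
Reverse: A=7 T=7 G=6 C=6 → Tm = 2·14 + 4·12 = 76°C.
|ΔTm| = |76 − 76| = 0°C, ≤ 3°C.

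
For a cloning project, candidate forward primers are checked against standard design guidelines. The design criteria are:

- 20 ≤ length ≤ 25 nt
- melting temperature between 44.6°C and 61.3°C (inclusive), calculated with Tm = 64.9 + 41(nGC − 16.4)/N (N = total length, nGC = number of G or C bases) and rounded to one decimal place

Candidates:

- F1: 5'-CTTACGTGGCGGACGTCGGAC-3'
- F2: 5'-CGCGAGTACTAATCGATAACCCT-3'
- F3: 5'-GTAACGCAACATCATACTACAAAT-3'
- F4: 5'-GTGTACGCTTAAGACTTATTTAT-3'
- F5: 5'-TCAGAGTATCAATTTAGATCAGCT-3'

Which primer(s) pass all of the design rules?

F1 (21 nt, A=3 T=4 G=8 C=6): length 21 ✓; Tm = 64.9 + 41·(14 − 16.4)/21 = 60.2°C ✓ — passes.
F2 (23 nt, A=7 T=5 G=4 C=7): length 23 ✓; Tm = 64.9 + 41·(11 − 16.4)/23 = 55.3°C ✓ — passes.
F3 (24 nt, A=11 T=5 G=2 C=6): length 24 ✓; Tm = 64.9 + 41·(8 − 16.4)/24 = 50.6°C ✓ — passes.
F4 (23 nt, A=6 T=10 G=4 C=3): length 23 ✓; Tm = 64.9 + 41·(7 − 16.4)/23 = 48.1°C ✓ — passes.
F5 (24 nt, A=8 T=8 G=4 C=4): length 24 ✓; Tm = 64.9 + 41·(8 − 16.4)/24 = 50.6°C ✓ — passes.

F1, F2, F3, F4 and F5.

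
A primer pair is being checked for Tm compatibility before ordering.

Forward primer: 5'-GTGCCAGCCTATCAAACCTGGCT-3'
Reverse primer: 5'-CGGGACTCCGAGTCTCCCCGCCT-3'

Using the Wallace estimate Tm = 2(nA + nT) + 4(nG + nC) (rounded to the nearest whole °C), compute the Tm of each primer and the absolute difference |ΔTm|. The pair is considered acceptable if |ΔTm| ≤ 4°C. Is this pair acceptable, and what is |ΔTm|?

|ΔTm| = 8°C; the pair is not acceptable.

Forward: A=5 T=5 G=5 C=8 → Tm = 2·10 + 4·13 = 72°C.
Reverse: A=2 T=4 G=6 C=11 → Tm = 2·6 + 4·17 = 80°C.
|ΔTm| = |72 − 80| = 8°C, > 4°C.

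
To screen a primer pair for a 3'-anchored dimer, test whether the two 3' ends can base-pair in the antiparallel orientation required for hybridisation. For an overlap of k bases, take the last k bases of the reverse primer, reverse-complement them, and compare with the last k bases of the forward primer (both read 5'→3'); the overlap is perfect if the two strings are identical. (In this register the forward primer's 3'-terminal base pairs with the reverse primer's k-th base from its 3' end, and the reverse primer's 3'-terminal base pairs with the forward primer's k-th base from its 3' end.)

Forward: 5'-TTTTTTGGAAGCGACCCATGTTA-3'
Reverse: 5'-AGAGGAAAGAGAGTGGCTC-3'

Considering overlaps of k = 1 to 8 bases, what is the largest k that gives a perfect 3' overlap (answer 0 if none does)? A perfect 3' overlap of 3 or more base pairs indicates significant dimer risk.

Last 8 bases (5'→3') — forward …CCATGTTA, reverse …AGTGGCTC.
Reverse complement of the reverse primer's last 8 bases: GAGCCACT; its first k bases are the reverse complement of the reverse primer's last k bases, so a perfect k-base overlap needs the forward primer's last k bases to equal them.
Comparing (forward last k vs required): k=1: A vs G ✗; k=2: TA vs GA ✗; k=3: TTA vs GAG ✗; k=4: GTTA vs GAGC ✗; k=5: TGTTA vs GAGCC ✗; k=6: ATGTTA vs GAGCCA ✗; k=7: CATGTTA vs GAGCCAC ✗; k=8: CCATGTTA vs GAGCCACT ✗.
No overlap length from 1 to 8 is perfect, so the longest perfect 3' overlap is 0.

Longest perfect overlap: 0 complementary base pairs; below the dimer-risk threshold (threshold 3).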